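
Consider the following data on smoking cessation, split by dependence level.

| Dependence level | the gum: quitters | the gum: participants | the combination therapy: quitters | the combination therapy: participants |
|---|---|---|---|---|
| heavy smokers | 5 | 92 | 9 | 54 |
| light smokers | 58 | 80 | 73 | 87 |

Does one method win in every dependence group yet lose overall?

Heavy smokers: the gum 5/92 = 5.4%, the combination therapy 9/54 = 16.7% → the combination therapy
Light smokers: the gum 58/80 = 72.5%, the combination therapy 73/87 = 83.9% → the combination therapy
Overall: the gum 63/172 = 36.6%, the combination therapy 82/141 = 58.2% → the combination therapy
The combination therapy wins overall and in every dependence group — no reversal.

No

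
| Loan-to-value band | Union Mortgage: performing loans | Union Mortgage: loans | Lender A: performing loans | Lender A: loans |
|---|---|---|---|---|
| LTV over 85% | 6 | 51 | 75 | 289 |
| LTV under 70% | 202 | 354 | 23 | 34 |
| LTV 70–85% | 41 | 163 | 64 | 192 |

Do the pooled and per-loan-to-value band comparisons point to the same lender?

No

LTV over 85%: Union Mortgage 6/51 = 11.8%, Lender A 75/289 = 26.0% → Lender A
LTV under 70%: Union Mortgage 202/354 = 57.1%, Lender A 23/34 = 67.6% → Lender A
LTV 70–85%: Union Mortgage 41/163 = 25.2%, Lender A 64/192 = 33.3% → Lender A
Overall: Union Mortgage 249/568 = 43.8%, Lender A 162/515 = 31.5% → Union Mortgage
Lender A wins each loan-to-value group but Union Mortgage wins overall — the comparison reverses. Lender A's loans skew toward LTV over 85%, which has a lower base rate.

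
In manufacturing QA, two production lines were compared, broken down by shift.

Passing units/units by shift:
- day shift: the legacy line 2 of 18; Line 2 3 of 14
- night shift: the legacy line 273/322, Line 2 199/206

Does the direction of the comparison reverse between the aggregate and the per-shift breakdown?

Day shift: the legacy line 2/18 = 11.1%, Line 2 3/14 = 21.4% → Line 2
Night shift: the legacy line 273/322 = 84.8%, Line 2 199/206 = 96.6% → Line 2
Overall: the legacy line 275/340 = 80.9%, Line 2 202/220 = 91.8% → Line 2
Line 2 wins overall and in every shift group — no reversal.

No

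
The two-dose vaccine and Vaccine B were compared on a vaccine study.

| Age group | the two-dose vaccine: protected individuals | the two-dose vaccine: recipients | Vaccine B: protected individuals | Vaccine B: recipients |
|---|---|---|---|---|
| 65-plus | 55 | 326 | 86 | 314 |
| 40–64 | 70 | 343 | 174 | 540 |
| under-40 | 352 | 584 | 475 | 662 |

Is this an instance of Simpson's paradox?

No

65-plus: the two-dose vaccine 55/326 = 16.9%, Vaccine B 86/314 = 27.4% → Vaccine B
40–64: the two-dose vaccine 70/343 = 20.4%, Vaccine B 174/540 = 32.2% → Vaccine B
Under-40: the two-dose vaccine 352/584 = 60.3%, Vaccine B 475/662 = 71.8% → Vaccine B
Overall: the two-dose vaccine 477/1253 = 38.1%, Vaccine B 735/1516 = 48.5% → Vaccine B
Vaccine B wins overall and in every age group — no reversal.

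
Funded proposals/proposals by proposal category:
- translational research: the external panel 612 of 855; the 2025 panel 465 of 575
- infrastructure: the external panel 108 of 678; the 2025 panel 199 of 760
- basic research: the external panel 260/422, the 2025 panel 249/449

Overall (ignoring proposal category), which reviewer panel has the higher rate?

Translational research: the external panel 612/855 = 71.6%, the 2025 panel 465/575 = 80.9% → the 2025 panel
Infrastructure: the external panel 108/678 = 15.9%, the 2025 panel 199/760 = 26.2% → the 2025 panel
Basic research: the external panel 260/422 = 61.6%, the 2025 panel 249/449 = 55.5% → the external panel
Overall: the external panel 980/1955 = 50.1%, the 2025 panel 913/1784 = 51.2% → the 2025 panel
(Neither sweeps every proposal group, but the 2025 panel has the higher pooled rate.)

the 2025 panel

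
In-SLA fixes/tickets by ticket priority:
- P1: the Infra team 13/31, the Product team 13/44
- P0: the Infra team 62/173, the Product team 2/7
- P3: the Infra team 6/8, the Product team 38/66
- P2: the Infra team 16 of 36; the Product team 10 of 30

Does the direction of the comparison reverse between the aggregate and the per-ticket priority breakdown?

Yes

P1: the Infra team 13/31 = 41.9%, the Product team 13/44 = 29.5% → the Infra team
P0: the Infra team 62/173 = 35.8%, the Product team 2/7 = 28.6% → the Infra team
P3: the Infra team 6/8 = 75.0%, the Product team 38/66 = 57.6% → the Infra team
P2: the Infra team 16/36 = 44.4%, the Product team 10/30 = 33.3% → the Infra team
Overall: the Infra team 97/248 = 39.1%, the Product team 63/147 = 42.9% → the Product team
The Infra team wins each ticket group but the Product team wins overall — the comparison reverses. The Infra team's tickets skew toward P0, which has a lower base rate.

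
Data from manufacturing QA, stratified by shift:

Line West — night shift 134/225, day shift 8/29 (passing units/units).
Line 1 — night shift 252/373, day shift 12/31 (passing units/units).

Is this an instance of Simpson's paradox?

No

Night shift: Line West 134/225 = 59.6%, Line 1 252/373 = 67.6% → Line 1
Day shift: Line West 8/29 = 27.6%, Line 1 12/31 = 38.7% → Line 1
Overall: Line West 142/254 = 55.9%, Line 1 264/404 = 65.3% → Line 1
Line 1 wins overall and in every shift group — no reversal.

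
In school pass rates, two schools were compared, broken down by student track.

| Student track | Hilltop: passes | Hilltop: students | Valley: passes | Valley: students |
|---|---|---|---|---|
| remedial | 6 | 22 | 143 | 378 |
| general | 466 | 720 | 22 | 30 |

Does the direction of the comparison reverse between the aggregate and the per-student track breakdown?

Yes

Remedial: Hilltop 6/22 = 27.3%, Valley 143/378 = 37.8% → Valley
General: Hilltop 466/720 = 64.7%, Valley 22/30 = 73.3% → Valley
Overall: Hilltop 472/742 = 63.6%, Valley 165/408 = 40.4% → Hilltop
Valley wins each student group but Hilltop wins overall — the comparison reverses. Valley's students skew toward remedial, which has a lower base rate.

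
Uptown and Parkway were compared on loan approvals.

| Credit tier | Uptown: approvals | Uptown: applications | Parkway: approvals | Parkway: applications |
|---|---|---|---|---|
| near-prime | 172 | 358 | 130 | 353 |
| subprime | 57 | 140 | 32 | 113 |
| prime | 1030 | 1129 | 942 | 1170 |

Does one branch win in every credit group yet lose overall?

No

Near-prime: Uptown 172/358 = 48.0%, Parkway 130/353 = 36.8% → Uptown
Subprime: Uptown 57/140 = 40.7%, Parkway 32/113 = 28.3% → Uptown
Prime: Uptown 1030/1129 = 91.2%, Parkway 942/1170 = 80.5% → Uptown
Overall: Uptown 1259/1627 = 77.4%, Parkway 1104/1636 = 67.5% → Uptown
Uptown wins overall and in every credit group — no reversal.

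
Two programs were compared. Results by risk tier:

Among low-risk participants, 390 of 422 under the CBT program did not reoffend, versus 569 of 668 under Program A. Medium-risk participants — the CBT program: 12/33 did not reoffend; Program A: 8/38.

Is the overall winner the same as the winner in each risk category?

Low-risk: the CBT program 390/422 = 92.4%, Program A 569/668 = 85.2% → the CBT program
Medium-risk: the CBT program 12/33 = 36.4%, Program A 8/38 = 21.1% → the CBT program
Overall: the CBT program 402/455 = 88.4%, Program A 577/706 = 81.7% → the CBT program
The CBT program wins overall and in every risk group — no reversal.

Yes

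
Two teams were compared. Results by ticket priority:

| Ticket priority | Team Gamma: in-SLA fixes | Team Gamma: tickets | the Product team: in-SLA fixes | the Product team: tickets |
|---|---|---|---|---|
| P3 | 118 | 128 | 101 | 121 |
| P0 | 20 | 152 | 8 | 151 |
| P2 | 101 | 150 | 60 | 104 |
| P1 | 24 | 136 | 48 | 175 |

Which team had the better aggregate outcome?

Team Gamma

P3: Team Gamma 118/128 = 92.2%, the Product team 101/121 = 83.5% → Team Gamma
P0: Team Gamma 20/152 = 13.2%, the Product team 8/151 = 5.3% → Team Gamma
P2: Team Gamma 101/150 = 67.3%, the Product team 60/104 = 57.7% → Team Gamma
P1: Team Gamma 24/136 = 17.6%, the Product team 48/175 = 27.4% → the Product team
Overall: Team Gamma 263/566 = 46.5%, the Product team 217/551 = 39.4% → Team Gamma
(Neither sweeps every ticket group, but Team Gamma has the higher pooled rate.)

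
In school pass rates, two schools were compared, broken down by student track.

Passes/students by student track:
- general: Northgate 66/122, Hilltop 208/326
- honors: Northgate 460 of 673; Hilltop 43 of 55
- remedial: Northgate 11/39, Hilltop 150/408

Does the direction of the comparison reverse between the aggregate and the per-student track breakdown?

Yes

General: Northgate 66/122 = 54.1%, Hilltop 208/326 = 63.8% → Hilltop
Honors: Northgate 460/673 = 68.4%, Hilltop 43/55 = 78.2% → Hilltop
Remedial: Northgate 11/39 = 28.2%, Hilltop 150/408 = 36.8% → Hilltop
Overall: Northgate 537/834 = 64.4%, Hilltop 401/789 = 50.8% → Northgate
Hilltop wins each student group but Northgate wins overall — the comparison reverses. Hilltop's students skew toward remedial, which has a lower base rate.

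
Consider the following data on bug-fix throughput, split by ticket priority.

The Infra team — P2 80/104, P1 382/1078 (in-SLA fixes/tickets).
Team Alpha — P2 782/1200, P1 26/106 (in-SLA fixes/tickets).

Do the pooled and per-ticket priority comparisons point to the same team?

P2: the Infra team 80/104 = 76.9%, Team Alpha 782/1200 = 65.2% → the Infra team
P1: the Infra team 382/1078 = 35.4%, Team Alpha 26/106 = 24.5% → the Infra team
Overall: the Infra team 462/1182 = 39.1%, Team Alpha 808/1306 = 61.9% → Team Alpha
The Infra team wins each ticket group but Team Alpha wins overall — the comparison reverses. The Infra team's tickets skew toward P1, which has a lower base rate.

No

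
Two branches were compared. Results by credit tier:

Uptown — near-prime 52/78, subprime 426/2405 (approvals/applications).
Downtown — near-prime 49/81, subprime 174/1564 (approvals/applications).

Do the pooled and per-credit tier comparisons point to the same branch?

Yes

Near-prime: Uptown 52/78 = 66.7%, Downtown 49/81 = 60.5% → Uptown
Subprime: Uptown 426/2405 = 17.7%, Downtown 174/1564 = 11.1% → Uptown
Overall: Uptown 478/2483 = 19.3%, Downtown 223/1645 = 13.6% → Uptown
Uptown wins overall and in every credit group — no reversal.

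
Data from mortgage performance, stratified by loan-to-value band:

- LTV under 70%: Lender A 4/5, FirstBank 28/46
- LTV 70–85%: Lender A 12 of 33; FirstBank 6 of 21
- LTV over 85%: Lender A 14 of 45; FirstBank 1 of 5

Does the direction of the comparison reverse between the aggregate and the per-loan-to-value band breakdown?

Yes

LTV under 70%: Lender A 4/5 = 80.0%, FirstBank 28/46 = 60.9% → Lender A
LTV 70–85%: Lender A 12/33 = 36.4%, FirstBank 6/21 = 28.6% → Lender A
LTV over 85%: Lender A 14/45 = 31.1%, FirstBank 1/5 = 20.0% → Lender A
Overall: Lender A 30/83 = 36.1%, FirstBank 35/72 = 48.6% → FirstBank
Lender A wins each loan-to-value group but FirstBank wins overall — the comparison reverses. Lender A's loans skew toward LTV over 85%, which has a lower base rate.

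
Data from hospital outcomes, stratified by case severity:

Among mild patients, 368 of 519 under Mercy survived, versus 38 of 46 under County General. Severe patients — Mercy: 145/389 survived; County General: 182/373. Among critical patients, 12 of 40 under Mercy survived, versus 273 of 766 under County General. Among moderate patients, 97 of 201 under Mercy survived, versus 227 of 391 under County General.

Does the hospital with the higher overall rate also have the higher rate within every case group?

Mild: Mercy 368/519 = 70.9%, County General 38/46 = 82.6% → County General
Severe: Mercy 145/389 = 37.3%, County General 182/373 = 48.8% → County General
Critical: Mercy 12/40 = 30.0%, County General 273/766 = 35.6% → County General
Moderate: Mercy 97/201 = 48.3%, County General 227/391 = 58.1% → County General
Overall: Mercy 622/1149 = 54.1%, County General 720/1576 = 45.7% → Mercy
County General wins each case group but Mercy wins overall — the comparison reverses. County General's patients skew toward critical, which has a lower base rate.

No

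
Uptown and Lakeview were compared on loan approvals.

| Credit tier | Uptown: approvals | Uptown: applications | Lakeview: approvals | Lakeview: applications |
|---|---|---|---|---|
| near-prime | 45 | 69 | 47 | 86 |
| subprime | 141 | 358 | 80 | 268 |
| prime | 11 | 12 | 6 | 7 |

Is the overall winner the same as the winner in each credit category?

Yes

Near-prime: Uptown 45/69 = 65.2%, Lakeview 47/86 = 54.7% → Uptown
Subprime: Uptown 141/358 = 39.4%, Lakeview 80/268 = 29.9% → Uptown
Prime: Uptown 11/12 = 91.7%, Lakeview 6/7 = 85.7% → Uptown
Overall: Uptown 197/439 = 44.9%, Lakeview 133/361 = 36.8% → Uptown
Uptown wins overall and in every credit group — no reversal.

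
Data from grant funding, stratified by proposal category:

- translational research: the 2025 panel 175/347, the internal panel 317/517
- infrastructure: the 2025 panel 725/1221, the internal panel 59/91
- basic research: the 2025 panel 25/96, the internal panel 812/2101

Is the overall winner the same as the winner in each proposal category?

Translational research: the 2025 panel 175/347 = 50.4%, the internal panel 317/517 = 61.3% → the internal panel
Infrastructure: the 2025 panel 725/1221 = 59.4%, the internal panel 59/91 = 64.8% → the internal panel
Basic research: the 2025 panel 25/96 = 26.0%, the internal panel 812/2101 = 38.6% → the internal panel
Overall: the 2025 panel 925/1664 = 55.6%, the internal panel 1188/2709 = 43.9% → the 2025 panel
The internal panel wins each proposal group but the 2025 panel wins overall — the comparison reverses. The internal panel's proposals skew toward basic research, which has a lower base rate.

No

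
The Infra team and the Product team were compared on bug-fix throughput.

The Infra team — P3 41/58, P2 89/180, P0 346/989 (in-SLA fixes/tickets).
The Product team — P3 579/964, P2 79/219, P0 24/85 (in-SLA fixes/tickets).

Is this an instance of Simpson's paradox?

P3: the Infra team 41/58 = 70.7%, the Product team 579/964 = 60.1% → the Infra team
P2: the Infra team 89/180 = 49.4%, the Product team 79/219 = 36.1% → the Infra team
P0: the Infra team 346/989 = 35.0%, the Product team 24/85 = 28.2% → the Infra team
Overall: the Infra team 476/1227 = 38.8%, the Product team 682/1268 = 53.8% → the Product team
The Infra team wins each ticket group but the Product team wins overall — the comparison reverses. The Infra team's tickets skew toward P0, which has a lower base rate.

Yes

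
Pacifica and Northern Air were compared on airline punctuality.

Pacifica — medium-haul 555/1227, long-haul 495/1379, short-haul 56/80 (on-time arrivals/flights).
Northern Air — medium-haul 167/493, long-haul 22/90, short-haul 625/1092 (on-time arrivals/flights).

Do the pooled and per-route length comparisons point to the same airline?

Medium-haul: Pacifica 555/1227 = 45.2%, Northern Air 167/493 = 33.9% → Pacifica
Long-haul: Pacifica 495/1379 = 35.9%, Northern Air 22/90 = 24.4% → Pacifica
Short-haul: Pacifica 56/80 = 70.0%, Northern Air 625/1092 = 57.2% → Pacifica
Overall: Pacifica 1106/2686 = 41.2%, Northern Air 814/1675 = 48.6% → Northern Air
Pacifica wins each route group but Northern Air wins overall — the comparison reverses. Pacifica's flights skew toward long-haul, which has a lower base rate.

No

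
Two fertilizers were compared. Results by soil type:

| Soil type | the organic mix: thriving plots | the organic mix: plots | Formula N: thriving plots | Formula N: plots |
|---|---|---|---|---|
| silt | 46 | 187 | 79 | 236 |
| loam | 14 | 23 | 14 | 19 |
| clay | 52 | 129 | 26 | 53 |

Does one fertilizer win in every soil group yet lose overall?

Silt: the organic mix 46/187 = 24.6%, Formula N 79/236 = 33.5% → Formula N
Loam: the organic mix 14/23 = 60.9%, Formula N 14/19 = 73.7% → Formula N
Clay: the organic mix 52/129 = 40.3%, Formula N 26/53 = 49.1% → Formula N
Overall: the organic mix 112/339 = 33.0%, Formula N 119/308 = 38.6% → Formula N
Formula N wins overall and in every soil group — no reversal.

No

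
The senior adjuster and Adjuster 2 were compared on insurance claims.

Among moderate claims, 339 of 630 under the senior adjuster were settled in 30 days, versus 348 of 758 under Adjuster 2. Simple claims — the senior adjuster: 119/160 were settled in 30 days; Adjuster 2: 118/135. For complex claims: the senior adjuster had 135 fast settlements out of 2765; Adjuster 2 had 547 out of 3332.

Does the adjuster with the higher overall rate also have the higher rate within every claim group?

Moderate: the senior adjuster 339/630 = 53.8%, Adjuster 2 348/758 = 45.9% → the senior adjuster
Simple: the senior adjuster 119/160 = 74.4%, Adjuster 2 118/135 = 87.4% → Adjuster 2
Complex: the senior adjuster 135/2765 = 4.9%, Adjuster 2 547/3332 = 16.4% → Adjuster 2
Overall: the senior adjuster 593/3555 = 16.7%, Adjuster 2 1013/4225 = 24.0% → Adjuster 2
Neither sweeps: the senior adjuster wins 1 of 3 groups, Adjuster 2 wins 2. Adjuster 2 wins overall but not every group — no Simpson reversal.

No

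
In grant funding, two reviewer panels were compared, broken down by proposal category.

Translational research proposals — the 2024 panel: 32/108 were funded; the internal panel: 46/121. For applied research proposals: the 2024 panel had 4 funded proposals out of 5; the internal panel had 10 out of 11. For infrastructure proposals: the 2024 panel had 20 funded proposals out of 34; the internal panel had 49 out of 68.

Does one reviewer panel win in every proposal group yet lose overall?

Translational research: the 2024 panel 32/108 = 29.6%, the internal panel 46/121 = 38.0% → the internal panel
Applied research: the 2024 panel 4/5 = 80.0%, the internal panel 10/11 = 90.9% → the internal panel
Infrastructure: the 2024 panel 20/34 = 58.8%, the internal panel 49/68 = 72.1% → the internal panel
Overall: the 2024 panel 56/147 = 38.1%, the internal panel 105/200 = 52.5% → the internal panel
The internal panel wins overall and in every proposal group — no reversal.

No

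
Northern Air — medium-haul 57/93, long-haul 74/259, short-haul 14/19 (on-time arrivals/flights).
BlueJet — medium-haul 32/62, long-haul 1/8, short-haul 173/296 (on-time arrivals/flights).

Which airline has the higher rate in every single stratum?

Medium-haul: Northern Air 57/93 = 61.3%, BlueJet 32/62 = 51.6% → Northern Air
Long-haul: Northern Air 74/259 = 28.6%, BlueJet 1/8 = 12.5% → Northern Air
Short-haul: Northern Air 14/19 = 73.7%, BlueJet 173/296 = 58.4% → Northern Air
Northern Air has the higher rate in all 3 groups.

Northern Air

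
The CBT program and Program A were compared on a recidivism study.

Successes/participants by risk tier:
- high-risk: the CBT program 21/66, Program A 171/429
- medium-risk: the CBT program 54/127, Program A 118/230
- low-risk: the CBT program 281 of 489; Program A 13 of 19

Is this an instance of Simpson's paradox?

Yes

High-risk: the CBT program 21/66 = 31.8%, Program A 171/429 = 39.9% → Program A
Medium-risk: the CBT program 54/127 = 42.5%, Program A 118/230 = 51.3% → Program A
Low-risk: the CBT program 281/489 = 57.5%, Program A 13/19 = 68.4% → Program A
Overall: the CBT program 356/682 = 52.2%, Program A 302/678 = 44.5% → the CBT program
Program A wins each risk group but the CBT program wins overall — the comparison reverses. Program A's participants skew toward high-risk, which has a lower base rate.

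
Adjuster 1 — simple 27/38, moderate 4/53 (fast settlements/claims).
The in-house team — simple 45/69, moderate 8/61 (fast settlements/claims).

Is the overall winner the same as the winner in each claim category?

No

Simple: Adjuster 1 27/38 = 71.1%, the in-house team 45/69 = 65.2% → Adjuster 1
Moderate: Adjuster 1 4/53 = 7.5%, the in-house team 8/61 = 13.1% → the in-house team
Overall: Adjuster 1 31/91 = 34.1%, the in-house team 53/130 = 40.8% → the in-house team
Neither sweeps: Adjuster 1 wins 1 of 2 groups, the in-house team wins 1. The in-house team wins overall but not every group — no Simpson reversal.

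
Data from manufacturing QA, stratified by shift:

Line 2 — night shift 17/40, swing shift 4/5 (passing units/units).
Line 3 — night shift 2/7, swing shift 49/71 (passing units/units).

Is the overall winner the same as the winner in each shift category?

No

Night shift: Line 2 17/40 = 42.5%, Line 3 2/7 = 28.6% → Line 2
Swing shift: Line 2 4/5 = 80.0%, Line 3 49/71 = 69.0% → Line 2
Overall: Line 2 21/45 = 46.7%, Line 3 51/78 = 65.4% → Line 3
Line 2 wins each shift group but Line 3 wins overall — the comparison reverses. Line 2's units skew toward night shift, which has a lower base rate.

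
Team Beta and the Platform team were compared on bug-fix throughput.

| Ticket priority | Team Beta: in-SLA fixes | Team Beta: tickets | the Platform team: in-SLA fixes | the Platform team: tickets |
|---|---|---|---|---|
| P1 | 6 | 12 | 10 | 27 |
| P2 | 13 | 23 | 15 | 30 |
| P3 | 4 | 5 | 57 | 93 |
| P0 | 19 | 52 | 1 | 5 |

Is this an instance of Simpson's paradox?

Yes

P1: Team Beta 6/12 = 50.0%, the Platform team 10/27 = 37.0% → Team Beta
P2: Team Beta 13/23 = 56.5%, the Platform team 15/30 = 50.0% → Team Beta
P3: Team Beta 4/5 = 80.0%, the Platform team 57/93 = 61.3% → Team Beta
P0: Team Beta 19/52 = 36.5%, the Platform team 1/5 = 20.0% → Team Beta
Overall: Team Beta 42/92 = 45.7%, the Platform team 83/155 = 53.5% → the Platform team
Team Beta wins each ticket group but the Platform team wins overall — the comparison reverses. Team Beta's tickets skew toward P0, which has a lower base rate.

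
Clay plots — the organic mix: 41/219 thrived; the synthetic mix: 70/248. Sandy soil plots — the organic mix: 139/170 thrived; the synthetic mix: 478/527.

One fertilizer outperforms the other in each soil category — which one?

the synthetic mix

Clay: the organic mix 41/219 = 18.7%, the synthetic mix 70/248 = 28.2% → the synthetic mix
Sandy soil: the organic mix 139/170 = 81.8%, the synthetic mix 478/527 = 90.7% → the synthetic mix
The synthetic mix has the higher rate in both groups.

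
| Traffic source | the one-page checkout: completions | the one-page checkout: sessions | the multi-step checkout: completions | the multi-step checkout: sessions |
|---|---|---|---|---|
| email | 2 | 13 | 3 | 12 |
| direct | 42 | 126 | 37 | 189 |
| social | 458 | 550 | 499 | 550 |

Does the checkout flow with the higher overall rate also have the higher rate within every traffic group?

No

Email: the one-page checkout 2/13 = 15.4%, the multi-step checkout 3/12 = 25.0% → the multi-step checkout
Direct: the one-page checkout 42/126 = 33.3%, the multi-step checkout 37/189 = 19.6% → the one-page checkout
Social: the one-page checkout 458/550 = 83.3%, the multi-step checkout 499/550 = 90.7% → the multi-step checkout
Overall: the one-page checkout 502/689 = 72.9%, the multi-step checkout 539/751 = 71.8% → the one-page checkout
Neither sweeps: the one-page checkout wins 1 of 3 groups, the multi-step checkout wins 2. The one-page checkout wins overall but not every group — no Simpson reversal.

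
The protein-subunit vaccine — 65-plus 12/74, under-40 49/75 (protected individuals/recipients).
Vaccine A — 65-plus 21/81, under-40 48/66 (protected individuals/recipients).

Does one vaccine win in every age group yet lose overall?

No

65-plus: the protein-subunit vaccine 12/74 = 16.2%, Vaccine A 21/81 = 25.9% → Vaccine A
Under-40: the protein-subunit vaccine 49/75 = 65.3%, Vaccine A 48/66 = 72.7% → Vaccine A
Overall: the protein-subunit vaccine 61/149 = 40.9%, Vaccine A 69/147 = 46.9% → Vaccine A
Vaccine A wins overall and in every age group — no reversal.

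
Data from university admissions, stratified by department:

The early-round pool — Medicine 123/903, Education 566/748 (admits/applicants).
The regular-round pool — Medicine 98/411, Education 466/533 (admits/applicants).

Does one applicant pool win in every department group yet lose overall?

No

Medicine: the early-round pool 123/903 = 13.6%, the regular-round pool 98/411 = 23.8% → the regular-round pool
Education: the early-round pool 566/748 = 75.7%, the regular-round pool 466/533 = 87.4% → the regular-round pool
Overall: the early-round pool 689/1651 = 41.7%, the regular-round pool 564/944 = 59.7% → the regular-round pool
The regular-round pool wins overall and in every department group — no reversal.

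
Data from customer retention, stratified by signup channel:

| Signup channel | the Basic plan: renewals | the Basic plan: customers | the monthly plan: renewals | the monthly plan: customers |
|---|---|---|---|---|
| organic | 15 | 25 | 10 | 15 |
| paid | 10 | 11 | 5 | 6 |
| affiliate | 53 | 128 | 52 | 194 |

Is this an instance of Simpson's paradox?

Organic: the Basic plan 15/25 = 60.0%, the monthly plan 10/15 = 66.7% → the monthly plan
Paid: the Basic plan 10/11 = 90.9%, the monthly plan 5/6 = 83.3% → the Basic plan
Affiliate: the Basic plan 53/128 = 41.4%, the monthly plan 52/194 = 26.8% → the Basic plan
Overall: the Basic plan 78/164 = 47.6%, the monthly plan 67/215 = 31.2% → the Basic plan
Neither sweeps: the Basic plan wins 2 of 3 groups, the monthly plan wins 1. The Basic plan wins overall but not every group — no Simpson reversal.

No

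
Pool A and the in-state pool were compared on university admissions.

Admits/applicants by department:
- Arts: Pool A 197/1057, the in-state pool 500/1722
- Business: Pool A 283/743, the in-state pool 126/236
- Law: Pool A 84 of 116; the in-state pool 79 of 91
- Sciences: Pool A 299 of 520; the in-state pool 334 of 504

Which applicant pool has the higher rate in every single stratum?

Arts: Pool A 197/1057 = 18.6%, the in-state pool 500/1722 = 29.0% → the in-state pool
Business: Pool A 283/743 = 38.1%, the in-state pool 126/236 = 53.4% → the in-state pool
Law: Pool A 84/116 = 72.4%, the in-state pool 79/91 = 86.8% → the in-state pool
Sciences: Pool A 299/520 = 57.5%, the in-state pool 334/504 = 66.3% → the in-state pool
The in-state pool has the higher rate in all 4 groups.

the in-state pool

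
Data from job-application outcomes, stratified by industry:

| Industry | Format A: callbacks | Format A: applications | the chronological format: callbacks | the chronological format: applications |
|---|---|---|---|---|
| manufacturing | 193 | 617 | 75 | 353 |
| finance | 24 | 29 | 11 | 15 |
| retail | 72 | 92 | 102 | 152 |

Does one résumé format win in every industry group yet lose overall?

Manufacturing: Format A 193/617 = 31.3%, the chronological format 75/353 = 21.2% → Format A
Finance: Format A 24/29 = 82.8%, the chronological format 11/15 = 73.3% → Format A
Retail: Format A 72/92 = 78.3%, the chronological format 102/152 = 67.1% → Format A
Overall: Format A 289/738 = 39.2%, the chronological format 188/520 = 36.2% → Format A
Format A wins overall and in every industry group — no reversal.

No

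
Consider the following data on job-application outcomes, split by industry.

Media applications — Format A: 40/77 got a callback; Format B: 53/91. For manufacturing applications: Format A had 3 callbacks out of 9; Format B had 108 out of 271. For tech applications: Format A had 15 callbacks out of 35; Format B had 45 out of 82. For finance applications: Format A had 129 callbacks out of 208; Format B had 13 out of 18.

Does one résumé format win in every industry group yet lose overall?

Yes

Media: Format A 40/77 = 51.9%, Format B 53/91 = 58.2% → Format B
Manufacturing: Format A 3/9 = 33.3%, Format B 108/271 = 39.9% → Format B
Tech: Format A 15/35 = 42.9%, Format B 45/82 = 54.9% → Format B
Finance: Format A 129/208 = 62.0%, Format B 13/18 = 72.2% → Format B
Overall: Format A 187/329 = 56.8%, Format B 219/462 = 47.4% → Format A
Format B wins each industry group but Format A wins overall — the comparison reverses. Format B's applications skew toward manufacturing, which has a lower base rate.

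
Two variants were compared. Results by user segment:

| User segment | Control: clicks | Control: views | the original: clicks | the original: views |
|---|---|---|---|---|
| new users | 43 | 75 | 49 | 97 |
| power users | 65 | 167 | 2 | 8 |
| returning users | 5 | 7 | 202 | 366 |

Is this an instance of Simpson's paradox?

Yes

New users: Control 43/75 = 57.3%, the original 49/97 = 50.5% → Control
Power users: Control 65/167 = 38.9%, the original 2/8 = 25.0% → Control
Returning users: Control 5/7 = 71.4%, the original 202/366 = 55.2% → Control
Overall: Control 113/249 = 45.4%, the original 253/471 = 53.7% → the original
Control wins each user group but the original wins overall — the comparison reverses. Control's views skew toward power users, which has a lower base rate.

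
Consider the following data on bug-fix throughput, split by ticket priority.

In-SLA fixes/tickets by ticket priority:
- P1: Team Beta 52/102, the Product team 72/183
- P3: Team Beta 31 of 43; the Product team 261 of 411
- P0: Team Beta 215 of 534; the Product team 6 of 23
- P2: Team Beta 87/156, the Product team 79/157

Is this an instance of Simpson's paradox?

Yes

P1: Team Beta 52/102 = 51.0%, the Product team 72/183 = 39.3% → Team Beta
P3: Team Beta 31/43 = 72.1%, the Product team 261/411 = 63.5% → Team Beta
P0: Team Beta 215/534 = 40.3%, the Product team 6/23 = 26.1% → Team Beta
P2: Team Beta 87/156 = 55.8%, the Product team 79/157 = 50.3% → Team Beta
Overall: Team Beta 385/835 = 46.1%, the Product team 418/774 = 54.0% → the Product team
Team Beta wins each ticket group but the Product team wins overall — the comparison reverses. Team Beta's tickets skew toward P0, which has a lower base rate.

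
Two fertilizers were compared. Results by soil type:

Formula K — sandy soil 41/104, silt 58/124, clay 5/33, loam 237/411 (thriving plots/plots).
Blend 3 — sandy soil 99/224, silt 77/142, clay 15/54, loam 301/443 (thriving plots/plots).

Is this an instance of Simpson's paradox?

No

Sandy soil: Formula K 41/104 = 39.4%, Blend 3 99/224 = 44.2% → Blend 3
Silt: Formula K 58/124 = 46.8%, Blend 3 77/142 = 54.2% → Blend 3
Clay: Formula K 5/33 = 15.2%, Blend 3 15/54 = 27.8% → Blend 3
Loam: Formula K 237/411 = 57.7%, Blend 3 301/443 = 67.9% → Blend 3
Overall: Formula K 341/672 = 50.7%, Blend 3 492/863 = 57.0% → Blend 3
Blend 3 wins overall and in every soil group — no reversal.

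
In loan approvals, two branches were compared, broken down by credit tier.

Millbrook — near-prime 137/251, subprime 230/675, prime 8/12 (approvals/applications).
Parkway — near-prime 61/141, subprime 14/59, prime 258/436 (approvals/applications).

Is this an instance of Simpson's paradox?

Near-prime: Millbrook 137/251 = 54.6%, Parkway 61/141 = 43.3% → Millbrook
Subprime: Millbrook 230/675 = 34.1%, Parkway 14/59 = 23.7% → Millbrook
Prime: Millbrook 8/12 = 66.7%, Parkway 258/436 = 59.2% → Millbrook
Overall: Millbrook 375/938 = 40.0%, Parkway 333/636 = 52.4% → Parkway
Millbrook wins each credit group but Parkway wins overall — the comparison reverses. Millbrook's applications skew toward subprime, which has a lower base rate.

Yes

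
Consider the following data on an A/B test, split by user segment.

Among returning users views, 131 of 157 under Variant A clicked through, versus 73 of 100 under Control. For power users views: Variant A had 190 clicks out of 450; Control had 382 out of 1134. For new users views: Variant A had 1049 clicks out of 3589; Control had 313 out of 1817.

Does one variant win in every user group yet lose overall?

Returning users: Variant A 131/157 = 83.4%, Control 73/100 = 73.0% → Variant A
Power users: Variant A 190/450 = 42.2%, Control 382/1134 = 33.7% → Variant A
New users: Variant A 1049/3589 = 29.2%, Control 313/1817 = 17.2% → Variant A
Overall: Variant A 1370/4196 = 32.7%, Control 768/3051 = 25.2% → Variant A
Variant A wins overall and in every user group — no reversal.

No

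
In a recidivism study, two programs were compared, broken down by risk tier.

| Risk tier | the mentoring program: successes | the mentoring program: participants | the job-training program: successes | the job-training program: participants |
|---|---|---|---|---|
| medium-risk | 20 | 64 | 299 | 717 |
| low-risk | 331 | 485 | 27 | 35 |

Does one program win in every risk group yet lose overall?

Medium-risk: the mentoring program 20/64 = 31.2%, the job-training program 299/717 = 41.7% → the job-training program
Low-risk: the mentoring program 331/485 = 68.2%, the job-training program 27/35 = 77.1% → the job-training program
Overall: the mentoring program 351/549 = 63.9%, the job-training program 326/752 = 43.4% → the mentoring program
The job-training program wins each risk group but the mentoring program wins overall — the comparison reverses. The job-training program's participants skew toward medium-risk, which has a lower base rate.

Yes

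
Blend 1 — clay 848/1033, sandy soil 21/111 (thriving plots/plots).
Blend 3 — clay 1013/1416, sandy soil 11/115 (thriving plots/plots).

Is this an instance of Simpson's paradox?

No

Clay: Blend 1 848/1033 = 82.1%, Blend 3 1013/1416 = 71.5% → Blend 1
Sandy soil: Blend 1 21/111 = 18.9%, Blend 3 11/115 = 9.6% → Blend 1
Overall: Blend 1 869/1144 = 76.0%, Blend 3 1024/1531 = 66.9% → Blend 1
Blend 1 wins overall and in every soil group — no reversal.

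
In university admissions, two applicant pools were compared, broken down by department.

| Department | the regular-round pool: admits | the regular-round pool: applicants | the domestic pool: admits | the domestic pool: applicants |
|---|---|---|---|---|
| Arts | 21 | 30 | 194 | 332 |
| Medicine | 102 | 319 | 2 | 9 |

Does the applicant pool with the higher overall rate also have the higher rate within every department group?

Arts: the regular-round pool 21/30 = 70.0%, the domestic pool 194/332 = 58.4% → the regular-round pool
Medicine: the regular-round pool 102/319 = 32.0%, the domestic pool 2/9 = 22.2% → the regular-round pool
Overall: the regular-round pool 123/349 = 35.2%, the domestic pool 196/341 = 57.5% → the domestic pool
The regular-round pool wins each department group but the domestic pool wins overall — the comparison reverses. The regular-round pool's applicants skew toward Medicine, which has a lower base rate.

No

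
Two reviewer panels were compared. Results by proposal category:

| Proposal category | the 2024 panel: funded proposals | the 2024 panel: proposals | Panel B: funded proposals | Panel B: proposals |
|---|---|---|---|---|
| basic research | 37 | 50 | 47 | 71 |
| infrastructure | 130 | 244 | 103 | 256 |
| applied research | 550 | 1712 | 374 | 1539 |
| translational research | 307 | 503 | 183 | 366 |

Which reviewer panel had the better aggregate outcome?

Basic research: the 2024 panel 37/50 = 74.0%, Panel B 47/71 = 66.2% → the 2024 panel
Infrastructure: the 2024 panel 130/244 = 53.3%, Panel B 103/256 = 40.2% → the 2024 panel
Applied research: the 2024 panel 550/1712 = 32.1%, Panel B 374/1539 = 24.3% → the 2024 panel
Translational research: the 2024 panel 307/503 = 61.0%, Panel B 183/366 = 50.0% → the 2024 panel
Overall: the 2024 panel 1024/2509 = 40.8%, Panel B 707/2232 = 31.7% → the 2024 panel

the 2024 panel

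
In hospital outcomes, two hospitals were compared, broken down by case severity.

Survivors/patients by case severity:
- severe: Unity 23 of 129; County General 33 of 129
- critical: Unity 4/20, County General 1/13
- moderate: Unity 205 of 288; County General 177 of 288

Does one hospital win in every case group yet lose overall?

Severe: Unity 23/129 = 17.8%, County General 33/129 = 25.6% → County General
Critical: Unity 4/20 = 20.0%, County General 1/13 = 7.7% → Unity
Moderate: Unity 205/288 = 71.2%, County General 177/288 = 61.5% → Unity
Overall: Unity 232/437 = 53.1%, County General 211/430 = 49.1% → Unity
Neither sweeps: Unity wins 2 of 3 groups, County General wins 1. Unity wins overall but not every group — no Simpson reversal.

No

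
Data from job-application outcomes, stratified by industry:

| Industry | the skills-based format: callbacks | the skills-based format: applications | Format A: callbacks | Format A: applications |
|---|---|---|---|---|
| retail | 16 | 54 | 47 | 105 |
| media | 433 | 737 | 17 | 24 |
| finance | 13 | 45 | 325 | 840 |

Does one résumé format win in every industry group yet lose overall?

Yes

Retail: the skills-based format 16/54 = 29.6%, Format A 47/105 = 44.8% → Format A
Media: the skills-based format 433/737 = 58.8%, Format A 17/24 = 70.8% → Format A
Finance: the skills-based format 13/45 = 28.9%, Format A 325/840 = 38.7% → Format A
Overall: the skills-based format 462/836 = 55.3%, Format A 389/969 = 40.1% → the skills-based format
Format A wins each industry group but the skills-based format wins overall — the comparison reverses. Format A's applications skew toward finance, which has a lower base rate.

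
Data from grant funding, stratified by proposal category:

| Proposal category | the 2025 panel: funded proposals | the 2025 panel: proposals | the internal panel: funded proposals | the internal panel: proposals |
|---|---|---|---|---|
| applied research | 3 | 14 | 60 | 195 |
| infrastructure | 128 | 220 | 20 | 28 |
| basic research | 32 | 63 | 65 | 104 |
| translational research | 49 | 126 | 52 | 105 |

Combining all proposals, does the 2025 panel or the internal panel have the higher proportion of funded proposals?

the 2025 panel

Applied research: the 2025 panel 3/14 = 21.4%, the internal panel 60/195 = 30.8% → the internal panel
Infrastructure: the 2025 panel 128/220 = 58.2%, the internal panel 20/28 = 71.4% → the internal panel
Basic research: the 2025 panel 32/63 = 50.8%, the internal panel 65/104 = 62.5% → the internal panel
Translational research: the 2025 panel 49/126 = 38.9%, the internal panel 52/105 = 49.5% → the internal panel
Overall: the 2025 panel 212/423 = 50.1%, the internal panel 197/432 = 45.6% → the 2025 panel
(The internal panel wins every proposal group but the 2025 panel wins overall — the internal panel's proposals skew toward the low-rate applied research group.)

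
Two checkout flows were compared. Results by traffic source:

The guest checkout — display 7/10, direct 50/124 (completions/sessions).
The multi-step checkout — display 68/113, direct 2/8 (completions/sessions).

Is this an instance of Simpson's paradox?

Yes

Display: the guest checkout 7/10 = 70.0%, the multi-step checkout 68/113 = 60.2% → the guest checkout
Direct: the guest checkout 50/124 = 40.3%, the multi-step checkout 2/8 = 25.0% → the guest checkout
Overall: the guest checkout 57/134 = 42.5%, the multi-step checkout 70/121 = 57.9% → the multi-step checkout
The guest checkout wins each traffic group but the multi-step checkout wins overall — the comparison reverses. The guest checkout's sessions skew toward direct, which has a lower base rate.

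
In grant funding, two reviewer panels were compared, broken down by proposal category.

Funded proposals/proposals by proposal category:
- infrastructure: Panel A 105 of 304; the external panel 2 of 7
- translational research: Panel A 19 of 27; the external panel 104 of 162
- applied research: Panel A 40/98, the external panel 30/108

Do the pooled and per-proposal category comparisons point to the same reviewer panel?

Infrastructure: Panel A 105/304 = 34.5%, the external panel 2/7 = 28.6% → Panel A
Translational research: Panel A 19/27 = 70.4%, the external panel 104/162 = 64.2% → Panel A
Applied research: Panel A 40/98 = 40.8%, the external panel 30/108 = 27.8% → Panel A
Overall: Panel A 164/429 = 38.2%, the external panel 136/277 = 49.1% → the external panel
Panel A wins each proposal group but the external panel wins overall — the comparison reverses. Panel A's proposals skew toward infrastructure, which has a lower base rate.

No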